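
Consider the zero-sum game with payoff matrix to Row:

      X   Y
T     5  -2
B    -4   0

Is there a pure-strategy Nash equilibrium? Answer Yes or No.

No

Row minima: T → -2, B → -4; maximin = -2.
Column maxima: X → 5, Y → 0; minimax = 0.
-2 ≠ 0, so no pure-strategy equilibrium exists.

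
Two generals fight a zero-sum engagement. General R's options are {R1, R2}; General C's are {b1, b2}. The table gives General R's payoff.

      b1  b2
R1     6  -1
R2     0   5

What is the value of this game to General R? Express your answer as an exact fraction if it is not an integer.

Row minima: R1 → -1, R2 → 0; maximin = 0.
Column maxima: b1 → 6, b2 → 5; minimax = 5.
0 ≠ 5, so there is no saddle point; optimal play is mixed.
Let General R play R1 with probability p. Expected payoff against b1: 6p + 0(1−p) = 6p; against b2: (-1)p + 5(1−p) = −6p + 5.
Setting these equal: 6p = −6p + 5 ⇒ 12p = 5 ⇒ p = 5/12, and the value is (6)·(5/12) = 5/2.
For General C: with q = P(b1), equating R1's and R2's payoffs gives 7q − 1 = −5q + 5 ⇒ q = 1/2.

5/2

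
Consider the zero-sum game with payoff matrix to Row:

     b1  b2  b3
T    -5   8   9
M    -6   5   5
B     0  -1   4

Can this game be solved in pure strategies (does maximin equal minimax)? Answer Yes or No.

Row minima: T → -5, M → -6, B → -1; maximin = -1.
Column maxima: b1 → 0, b2 → 8, b3 → 9; minimax = 0.
-1 ≠ 0, so no pure-strategy equilibrium exists.

No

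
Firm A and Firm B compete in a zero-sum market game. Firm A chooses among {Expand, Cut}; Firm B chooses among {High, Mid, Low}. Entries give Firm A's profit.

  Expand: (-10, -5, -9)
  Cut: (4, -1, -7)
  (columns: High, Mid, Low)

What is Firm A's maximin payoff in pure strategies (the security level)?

-7

Row minima: Expand → -10, Cut → -7.
The best of these is -7.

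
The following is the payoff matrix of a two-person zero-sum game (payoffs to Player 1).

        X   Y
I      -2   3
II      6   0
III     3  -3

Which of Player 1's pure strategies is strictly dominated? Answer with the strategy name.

II gives a strictly higher payoff than III against every column: 6 > 3, 0 > -3.
So III is strictly dominated and Player 1 never plays it.

III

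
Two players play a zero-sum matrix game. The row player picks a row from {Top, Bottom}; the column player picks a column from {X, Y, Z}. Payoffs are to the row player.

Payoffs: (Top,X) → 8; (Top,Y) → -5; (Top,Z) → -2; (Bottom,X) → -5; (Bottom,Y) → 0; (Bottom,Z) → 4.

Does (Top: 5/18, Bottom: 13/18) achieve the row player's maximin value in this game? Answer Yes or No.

Yes

Against X this mix gives (5/18)·8 + (13/18)·(-5) = -25/18.
Against Y this mix gives (5/18)·(-5) + (13/18)·0 = -25/18.
Against Z this mix gives (5/18)·(-2) + (13/18)·4 = 7/3.
All of the column player's active replies (X, Y) yield -25/18, and no column does worse for the row player. The mix makes the column player indifferent and guarantees -25/18, so it is optimal.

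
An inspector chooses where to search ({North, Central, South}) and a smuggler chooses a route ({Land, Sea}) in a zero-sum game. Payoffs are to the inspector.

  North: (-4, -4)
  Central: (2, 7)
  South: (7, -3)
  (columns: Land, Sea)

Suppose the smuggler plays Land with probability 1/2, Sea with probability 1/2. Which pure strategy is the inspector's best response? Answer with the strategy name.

Central

Expected payoff of North: (1/2)·(-4) + (1/2)·(-4) = -4.
Expected payoff of Central: (1/2)·2 + (1/2)·7 = 9/2.
Expected payoff of South: (1/2)·7 + (1/2)·(-3) = 2.
The largest is 9/2, so the inspector's best response is Central.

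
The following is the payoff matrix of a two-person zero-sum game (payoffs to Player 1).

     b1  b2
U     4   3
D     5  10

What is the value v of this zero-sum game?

5

Row minima: U → 3, D → 5; maximin = 5.
Column maxima: b1 → 5, b2 → 10; minimax = 5.
Since maximin = minimax = 5, there is a saddle point and the value is 5.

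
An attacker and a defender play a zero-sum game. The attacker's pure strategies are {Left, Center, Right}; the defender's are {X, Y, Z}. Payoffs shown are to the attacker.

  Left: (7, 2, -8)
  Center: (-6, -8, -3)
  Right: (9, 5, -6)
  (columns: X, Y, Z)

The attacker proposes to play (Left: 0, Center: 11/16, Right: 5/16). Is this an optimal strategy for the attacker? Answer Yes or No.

Against X this mix gives (11/16)·(-6) + (5/16)·9 = -21/16.
Against Y this mix gives (11/16)·(-8) + (5/16)·5 = -63/16.
Against Z this mix gives (11/16)·(-3) + (5/16)·(-6) = -63/16.
All of the defender's active replies (Y, Z) yield -63/16, and no column does worse for the attacker. The mix makes the defender indifferent and guarantees -63/16, so it is optimal.

Yes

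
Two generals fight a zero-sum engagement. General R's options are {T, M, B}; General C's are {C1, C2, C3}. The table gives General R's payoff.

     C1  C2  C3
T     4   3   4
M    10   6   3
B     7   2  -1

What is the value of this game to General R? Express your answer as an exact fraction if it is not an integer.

15/4

Row minima: T → 3, M → 3, B → -1; maximin = 3.
Column maxima: C1 → 10, C2 → 6, C3 → 4; minimax = 4.
3 ≠ 4, so there is no saddle point; optimal play is mixed.
B is strictly dominated by M, so General R never plays it.
C1 is strictly dominated by C2 (it gives General R strictly more in every row), so General C never plays it.
On the remaining 2×2 (T, M vs C2, C3):
Let General R play T with probability p. Expected payoff against C2: 3p + 6(1−p) = −3p + 6; against C3: 4p + 3(1−p) = p + 3.
Setting these equal: −3p + 6 = p + 3 ⇒ −4p = -3 ⇒ p = 3/4, and the value is (-3)·(3/4) + 6 = 15/4.
For General C: with q = P(C2), equating T's and M's payoffs gives −q + 4 = 3q + 3 ⇒ q = 1/4.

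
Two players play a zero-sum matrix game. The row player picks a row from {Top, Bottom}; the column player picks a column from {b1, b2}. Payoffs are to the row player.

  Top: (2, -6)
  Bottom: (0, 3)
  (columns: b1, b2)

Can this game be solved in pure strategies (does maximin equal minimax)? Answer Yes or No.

Row minima: Top → -6, Bottom → 0; maximin = 0.
Column maxima: b1 → 2, b2 → 3; minimax = 2.
0 ≠ 2, so no pure-strategy equilibrium exists.

No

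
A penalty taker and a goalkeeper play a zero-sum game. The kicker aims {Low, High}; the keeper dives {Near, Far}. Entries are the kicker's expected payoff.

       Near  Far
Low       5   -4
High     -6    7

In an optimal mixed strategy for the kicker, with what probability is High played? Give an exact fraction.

Row minima: Low → -4, High → -6; maximin = -4.
Column maxima: Near → 5, Far → 7; minimax = 5.
-4 ≠ 5, so there is no saddle point; optimal play is mixed.
Let the kicker play Low with probability p. Expected payoff against Near: 5p + (-6)(1−p) = 11p − 6; against Far: (-4)p + 7(1−p) = −11p + 7.
Setting these equal: 11p − 6 = −11p + 7 ⇒ 22p = 13 ⇒ p = 13/22, and the value is (11)·(13/22) − 6 = 1/2.
For the keeper: with q = P(Near), equating Low's and High's payoffs gives 9q − 4 = −13q + 7 ⇒ q = 1/2.

9/22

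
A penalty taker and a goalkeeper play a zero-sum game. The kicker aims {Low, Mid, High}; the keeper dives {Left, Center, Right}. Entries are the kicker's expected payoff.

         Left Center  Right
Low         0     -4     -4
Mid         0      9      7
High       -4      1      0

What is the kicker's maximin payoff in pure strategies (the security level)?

Row minima: Low → -4, Mid → 0, High → -4.
The best of these is 0.

0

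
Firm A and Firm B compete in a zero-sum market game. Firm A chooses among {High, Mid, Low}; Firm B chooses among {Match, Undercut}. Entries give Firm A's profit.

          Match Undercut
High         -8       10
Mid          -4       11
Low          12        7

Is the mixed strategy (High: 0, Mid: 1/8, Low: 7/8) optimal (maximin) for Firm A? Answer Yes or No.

No

Against Match this mix gives (1/8)·(-4) + (7/8)·12 = 10.
Against Undercut this mix gives (1/8)·11 + (7/8)·7 = 15/2.
Firm B will play Undercut, holding Firm A to 15/2. Shifting weight toward the row that does better against Undercut would raise this floor (the equalizing mix achieves 8 against both Undercut and Match), so the proposed strategy is not optimal.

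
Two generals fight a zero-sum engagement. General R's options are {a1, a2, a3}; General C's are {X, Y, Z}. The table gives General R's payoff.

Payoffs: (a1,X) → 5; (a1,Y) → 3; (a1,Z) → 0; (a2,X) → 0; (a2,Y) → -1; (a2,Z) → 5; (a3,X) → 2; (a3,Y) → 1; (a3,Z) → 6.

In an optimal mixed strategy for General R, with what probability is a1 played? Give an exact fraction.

5/8

Row minima: a1 → 0, a2 → -1, a3 → 1; maximin = 1.
Column maxima: X → 5, Y → 3, Z → 6; minimax = 3.
1 ≠ 3, so there is no saddle point; optimal play is mixed.
a2 is strictly dominated by a3, so General R never plays it.
X is strictly dominated by Y (it gives General R strictly more in every row), so General C never plays it.
On the remaining 2×2 (a1, a3 vs Y, Z):
Let General R play a1 with probability p. Expected payoff against Y: 3p + 1(1−p) = 2p + 1; against Z: 0p + 6(1−p) = −6p + 6.
Setting these equal: 2p + 1 = −6p + 6 ⇒ 8p = 5 ⇒ p = 5/8, and the value is (2)·(5/8) + 1 = 9/4.
For General C: with q = P(Y), equating a1's and a3's payoffs gives 3q = −5q + 6 ⇒ q = 3/4.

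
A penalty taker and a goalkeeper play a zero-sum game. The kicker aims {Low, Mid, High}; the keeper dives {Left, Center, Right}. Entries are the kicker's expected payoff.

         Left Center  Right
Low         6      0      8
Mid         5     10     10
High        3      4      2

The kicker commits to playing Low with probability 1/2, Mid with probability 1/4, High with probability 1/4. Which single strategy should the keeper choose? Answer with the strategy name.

If the keeper plays Left, the kicker's expected payoff is (1/2)·6 + (1/4)·5 + (1/4)·3 = 5.
If the keeper plays Center, the kicker's expected payoff is (1/2)·0 + (1/4)·10 + (1/4)·4 = 7/2.
If the keeper plays Right, the kicker's expected payoff is (1/2)·8 + (1/4)·10 + (1/4)·2 = 7.
The keeper minimizes the kicker's payoff; the smallest is 7/2, so the best response is Center.

Center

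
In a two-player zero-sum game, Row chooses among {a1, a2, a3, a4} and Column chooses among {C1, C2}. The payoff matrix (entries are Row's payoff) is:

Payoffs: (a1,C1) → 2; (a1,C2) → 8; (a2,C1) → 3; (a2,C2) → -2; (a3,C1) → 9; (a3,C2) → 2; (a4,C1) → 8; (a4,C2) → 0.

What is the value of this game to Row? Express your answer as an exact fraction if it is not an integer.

68/13

Row minima: a1 → 2, a2 → -2, a3 → 2, a4 → 0; maximin = 2.
Column maxima: C1 → 9, C2 → 8; minimax = 8.
2 ≠ 8, so there is no saddle point; optimal play is mixed.
a2 is strictly dominated by a3, so Row never plays it.
a4 is strictly dominated by a3, so Row never plays it.
On the remaining 2×2 (a1, a3 vs C1, C2):
Let Row play a1 with probability p. Expected payoff against C1: 2p + 9(1−p) = −7p + 9; against C2: 8p + 2(1−p) = 6p + 2.
Setting these equal: −7p + 9 = 6p + 2 ⇒ −13p = -7 ⇒ p = 7/13, and the value is (-7)·(7/13) + 9 = 68/13.
For Column: with q = P(C1), equating a1's and a3's payoffs gives −6q + 8 = 7q + 2 ⇒ q = 6/13.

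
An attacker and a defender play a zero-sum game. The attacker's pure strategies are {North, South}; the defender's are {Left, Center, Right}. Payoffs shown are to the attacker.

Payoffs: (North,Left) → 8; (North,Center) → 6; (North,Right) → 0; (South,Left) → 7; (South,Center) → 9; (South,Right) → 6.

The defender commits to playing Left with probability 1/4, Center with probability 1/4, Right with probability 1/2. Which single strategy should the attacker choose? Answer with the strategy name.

South

Expected payoff of North: (1/4)·8 + (1/4)·6 + (1/2)·0 = 7/2.
Expected payoff of South: (1/4)·7 + (1/4)·9 + (1/2)·6 = 7.
The largest is 7, so the attacker's best response is South.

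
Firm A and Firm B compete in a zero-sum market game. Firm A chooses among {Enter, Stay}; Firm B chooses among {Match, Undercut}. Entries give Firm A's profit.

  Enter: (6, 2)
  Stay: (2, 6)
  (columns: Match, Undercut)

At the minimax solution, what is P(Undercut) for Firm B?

1/2

Row minima: Enter → 2, Stay → 2; maximin = 2.
Column maxima: Match → 6, Undercut → 6; minimax = 6.
2 ≠ 6, so there is no saddle point; optimal play is mixed.
Let Firm A play Enter with probability p. Expected payoff against Match: 6p + 2(1−p) = 4p + 2; against Undercut: 2p + 6(1−p) = −4p + 6.
Setting these equal: 4p + 2 = −4p + 6 ⇒ 8p = 4 ⇒ p = 1/2, and the value is (4)·(1/2) + 2 = 4.
For Firm B: with q = P(Match), equating Enter's and Stay's payoffs gives 4q + 2 = −4q + 6 ⇒ q = 1/2.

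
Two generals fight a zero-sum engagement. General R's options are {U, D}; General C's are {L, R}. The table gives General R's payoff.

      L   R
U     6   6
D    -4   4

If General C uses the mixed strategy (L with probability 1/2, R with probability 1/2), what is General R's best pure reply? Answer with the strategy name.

Expected payoff of U: (1/2)·6 + (1/2)·6 = 6.
Expected payoff of D: (1/2)·(-4) + (1/2)·4 = 0.
The largest is 6, so General R's best response is U.

U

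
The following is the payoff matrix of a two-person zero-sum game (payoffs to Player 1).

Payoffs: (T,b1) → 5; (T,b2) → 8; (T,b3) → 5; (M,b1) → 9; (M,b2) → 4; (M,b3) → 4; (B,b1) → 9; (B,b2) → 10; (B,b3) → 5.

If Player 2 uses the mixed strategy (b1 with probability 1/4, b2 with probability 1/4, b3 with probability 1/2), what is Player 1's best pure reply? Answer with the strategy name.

Expected payoff of T: (1/4)·5 + (1/4)·8 + (1/2)·5 = 23/4.
Expected payoff of M: (1/4)·9 + (1/4)·4 + (1/2)·4 = 21/4.
Expected payoff of B: (1/4)·9 + (1/4)·10 + (1/2)·5 = 29/4.
The largest is 29/4, so Player 1's best response is B.

B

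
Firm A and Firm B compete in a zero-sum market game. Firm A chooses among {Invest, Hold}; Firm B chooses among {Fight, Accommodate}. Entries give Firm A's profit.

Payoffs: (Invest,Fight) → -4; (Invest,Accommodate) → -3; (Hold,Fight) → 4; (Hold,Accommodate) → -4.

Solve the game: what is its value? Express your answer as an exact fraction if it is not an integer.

-28/9

Row minima: Invest → -4, Hold → -4; maximin = -4.
Column maxima: Fight → 4, Accommodate → -3; minimax = -3.
-4 ≠ -3, so there is no saddle point; optimal play is mixed.
Let Firm A play Invest with probability p. Expected payoff against Fight: (-4)p + 4(1−p) = −8p + 4; against Accommodate: (-3)p + (-4)(1−p) = p − 4.
Setting these equal: −8p + 4 = p − 4 ⇒ −9p = -8 ⇒ p = 8/9, and the value is (-8)·(8/9) + 4 = -28/9.
For Firm B: with q = P(Fight), equating Invest's and Hold's payoffs gives −q − 3 = 8q − 4 ⇒ q = 1/9.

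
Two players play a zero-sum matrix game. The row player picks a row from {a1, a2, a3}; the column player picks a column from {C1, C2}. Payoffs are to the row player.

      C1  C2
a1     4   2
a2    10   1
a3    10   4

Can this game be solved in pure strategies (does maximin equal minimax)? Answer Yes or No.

Yes

Row minima: a1 → 2, a2 → 1, a3 → 4; maximin = 4.
Column maxima: C1 → 10, C2 → 4; minimax = 4.
maximin = minimax = 4, so a saddle point exists.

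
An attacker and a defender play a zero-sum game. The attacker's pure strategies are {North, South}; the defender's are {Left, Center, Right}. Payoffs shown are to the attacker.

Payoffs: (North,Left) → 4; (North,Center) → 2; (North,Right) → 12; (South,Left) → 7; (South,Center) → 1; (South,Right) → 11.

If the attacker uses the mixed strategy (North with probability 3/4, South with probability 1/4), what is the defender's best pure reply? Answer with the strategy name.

If the defender plays Left, the attacker's expected payoff is (3/4)·4 + (1/4)·7 = 19/4.
If the defender plays Center, the attacker's expected payoff is (3/4)·2 + (1/4)·1 = 7/4.
If the defender plays Right, the attacker's expected payoff is (3/4)·12 + (1/4)·11 = 47/4.
The defender minimizes the attacker's payoff; the smallest is 7/4, so the best response is Center.

Center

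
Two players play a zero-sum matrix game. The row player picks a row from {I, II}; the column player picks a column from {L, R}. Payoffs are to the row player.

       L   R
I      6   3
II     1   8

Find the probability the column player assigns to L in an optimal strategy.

1/2

Row minima: I → 3, II → 1; maximin = 3.
Column maxima: L → 6, R → 8; minimax = 6.
3 ≠ 6, so there is no saddle point; optimal play is mixed.
Let the row player play I with probability p. Expected payoff against L: 6p + 1(1−p) = 5p + 1; against R: 3p + 8(1−p) = −5p + 8.
Setting these equal: 5p + 1 = −5p + 8 ⇒ 10p = 7 ⇒ p = 7/10, and the value is (5)·(7/10) + 1 = 9/2.
For the column player: with q = P(L), equating I's and II's payoffs gives 3q + 3 = −7q + 8 ⇒ q = 1/2.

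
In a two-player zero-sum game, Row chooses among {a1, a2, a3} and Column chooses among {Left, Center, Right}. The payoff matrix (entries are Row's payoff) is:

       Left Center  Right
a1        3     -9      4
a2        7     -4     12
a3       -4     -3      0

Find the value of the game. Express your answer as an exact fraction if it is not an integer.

-37/12

Row minima: a1 → -9, a2 → -4, a3 → -4; maximin = -4.
Column maxima: Left → 7, Center → -3, Right → 12; minimax = -3.
-4 ≠ -3, so there is no saddle point; optimal play is mixed.
a1 is strictly dominated by a2, so Row never plays it.
Right is strictly dominated by Left (it gives Row strictly more in every row), so Column never plays it.
On the remaining 2×2 (a2, a3 vs Left, Center):
Let Row play a2 with probability p. Expected payoff against Left: 7p + (-4)(1−p) = 11p − 4; against Center: (-4)p + (-3)(1−p) = −p − 3.
Setting these equal: 11p − 4 = −p − 3 ⇒ 12p = 1 ⇒ p = 1/12, and the value is (11)·(1/12) − 4 = -37/12.
For Column: with q = P(Left), equating a2's and a3's payoffs gives 11q − 4 = −q − 3 ⇒ q = 1/12.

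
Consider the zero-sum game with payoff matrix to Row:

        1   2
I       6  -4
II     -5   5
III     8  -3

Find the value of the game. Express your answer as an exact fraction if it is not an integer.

Row minima: I → -4, II → -5, III → -3; maximin = -3.
Column maxima: 1 → 8, 2 → 5; minimax = 5.
-3 ≠ 5, so there is no saddle point; optimal play is mixed.
I is strictly dominated by III, so Row never plays it.
On the remaining 2×2 (II, III vs 1, 2):
Let Row play II with probability p. Expected payoff against 1: (-5)p + 8(1−p) = −13p + 8; against 2: 5p + (-3)(1−p) = 8p − 3.
Setting these equal: −13p + 8 = 8p − 3 ⇒ −21p = -11 ⇒ p = 11/21, and the value is (-13)·(11/21) + 8 = 25/21.
For Column: with q = P(1), equating II's and III's payoffs gives −10q + 5 = 11q − 3 ⇒ q = 8/21.

25/21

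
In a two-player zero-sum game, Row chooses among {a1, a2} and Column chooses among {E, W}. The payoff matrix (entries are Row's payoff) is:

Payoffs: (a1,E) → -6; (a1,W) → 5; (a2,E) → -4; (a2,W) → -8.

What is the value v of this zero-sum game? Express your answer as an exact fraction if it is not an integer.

-68/15

Row minima: a1 → -6, a2 → -8; maximin = -6.
Column maxima: E → -4, W → 5; minimax = -4.
-6 ≠ -4, so there is no saddle point; optimal play is mixed.
Let Row play a1 with probability p. Expected payoff against E: (-6)p + (-4)(1−p) = −2p − 4; against W: 5p + (-8)(1−p) = 13p − 8.
Setting these equal: −2p − 4 = 13p − 8 ⇒ −15p = -4 ⇒ p = 4/15, and the value is (-2)·(4/15) − 4 = -68/15.
For Column: with q = P(E), equating a1's and a2's payoffs gives −11q + 5 = 4q − 8 ⇒ q = 13/15.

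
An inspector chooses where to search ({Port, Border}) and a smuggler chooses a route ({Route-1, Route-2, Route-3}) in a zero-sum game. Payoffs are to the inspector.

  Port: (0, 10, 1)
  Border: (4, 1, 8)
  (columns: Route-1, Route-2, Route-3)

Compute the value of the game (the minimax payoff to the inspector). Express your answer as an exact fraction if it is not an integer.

40/13

Row minima: Port → 0, Border → 1; maximin = 1.
Column maxima: Route-1 → 4, Route-2 → 10, Route-3 → 8; minimax = 4.
1 ≠ 4, so there is no saddle point; optimal play is mixed.
Route-3 is strictly dominated by Route-1 (it gives the inspector strictly more in every row), so the smuggler never plays it.
On the remaining 2×2 (Port, Border vs Route-1, Route-2):
Let the inspector play Port with probability p. Expected payoff against Route-1: 0p + 4(1−p) = −4p + 4; against Route-2: 10p + 1(1−p) = 9p + 1.
Setting these equal: −4p + 4 = 9p + 1 ⇒ −13p = -3 ⇒ p = 3/13, and the value is (-4)·(3/13) + 4 = 40/13.
For the smuggler: with q = P(Route-1), equating Port's and Border's payoffs gives −10q + 10 = 3q + 1 ⇒ q = 9/13.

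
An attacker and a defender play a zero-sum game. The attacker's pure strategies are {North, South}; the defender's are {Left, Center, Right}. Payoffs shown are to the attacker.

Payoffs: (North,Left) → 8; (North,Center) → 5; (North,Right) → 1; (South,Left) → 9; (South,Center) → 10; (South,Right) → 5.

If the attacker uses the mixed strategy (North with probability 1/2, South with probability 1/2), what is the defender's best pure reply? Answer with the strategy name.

If the defender plays Left, the attacker's expected payoff is (1/2)·8 + (1/2)·9 = 17/2.
If the defender plays Center, the attacker's expected payoff is (1/2)·5 + (1/2)·10 = 15/2.
If the defender plays Right, the attacker's expected payoff is (1/2)·1 + (1/2)·5 = 3.
The defender minimizes the attacker's payoff; the smallest is 3, so the best response is Right.

Right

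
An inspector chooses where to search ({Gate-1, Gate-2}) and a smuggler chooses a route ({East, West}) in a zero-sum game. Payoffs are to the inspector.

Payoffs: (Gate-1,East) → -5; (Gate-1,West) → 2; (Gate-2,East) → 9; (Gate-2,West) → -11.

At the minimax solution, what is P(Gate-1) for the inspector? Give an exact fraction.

20/27

Row minima: Gate-1 → -5, Gate-2 → -11; maximin = -5.
Column maxima: East → 9, West → 2; minimax = 2.
-5 ≠ 2, so there is no saddle point; optimal play is mixed.
Let the inspector play Gate-1 with probability p. Expected payoff against East: (-5)p + 9(1−p) = −14p + 9; against West: 2p + (-11)(1−p) = 13p − 11.
Setting these equal: −14p + 9 = 13p − 11 ⇒ −27p = -20 ⇒ p = 20/27, and the value is (-14)·(20/27) + 9 = -37/27.
For the smuggler: with q = P(East), equating Gate-1's and Gate-2's payoffs gives −7q + 2 = 20q − 11 ⇒ q = 13/27.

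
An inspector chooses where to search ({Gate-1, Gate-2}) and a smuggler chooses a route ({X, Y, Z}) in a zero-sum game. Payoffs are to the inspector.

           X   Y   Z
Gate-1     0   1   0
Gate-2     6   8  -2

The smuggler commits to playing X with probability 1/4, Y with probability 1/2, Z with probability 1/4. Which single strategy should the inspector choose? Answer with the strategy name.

Gate-2

Expected payoff of Gate-1: (1/4)·0 + (1/2)·1 + (1/4)·0 = 1/2.
Expected payoff of Gate-2: (1/4)·6 + (1/2)·8 + (1/4)·(-2) = 5.
The largest is 5, so the inspector's best response is Gate-2.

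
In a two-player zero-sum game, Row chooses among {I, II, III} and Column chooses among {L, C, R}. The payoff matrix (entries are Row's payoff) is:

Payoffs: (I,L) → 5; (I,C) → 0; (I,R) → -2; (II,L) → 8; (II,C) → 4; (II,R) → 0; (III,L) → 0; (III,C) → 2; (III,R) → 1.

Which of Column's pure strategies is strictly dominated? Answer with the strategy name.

C

R holds Row's payoff strictly below C in every row: -2 < 0, 0 < 4, 1 < 2.
So C is strictly dominated for Column.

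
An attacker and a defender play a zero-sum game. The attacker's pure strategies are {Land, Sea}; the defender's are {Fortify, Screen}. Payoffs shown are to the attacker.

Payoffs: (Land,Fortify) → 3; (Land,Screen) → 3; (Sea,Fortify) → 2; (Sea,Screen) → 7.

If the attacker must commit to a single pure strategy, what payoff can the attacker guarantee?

3

Row minima: Land → 3, Sea → 2.
The best of these is 3.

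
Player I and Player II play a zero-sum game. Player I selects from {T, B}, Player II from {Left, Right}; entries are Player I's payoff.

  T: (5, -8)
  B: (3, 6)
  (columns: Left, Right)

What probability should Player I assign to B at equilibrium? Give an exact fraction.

Row minima: T → -8, B → 3; maximin = 3.
Column maxima: Left → 5, Right → 6; minimax = 5.
3 ≠ 5, so there is no saddle point; optimal play is mixed.
Let Player I play T with probability p. Expected payoff against Left: 5p + 3(1−p) = 2p + 3; against Right: (-8)p + 6(1−p) = −14p + 6.
Setting these equal: 2p + 3 = −14p + 6 ⇒ 16p = 3 ⇒ p = 3/16, and the value is (2)·(3/16) + 3 = 27/8.
For Player II: with q = P(Left), equating T's and B's payoffs gives 13q − 8 = −3q + 6 ⇒ q = 7/8.

13/16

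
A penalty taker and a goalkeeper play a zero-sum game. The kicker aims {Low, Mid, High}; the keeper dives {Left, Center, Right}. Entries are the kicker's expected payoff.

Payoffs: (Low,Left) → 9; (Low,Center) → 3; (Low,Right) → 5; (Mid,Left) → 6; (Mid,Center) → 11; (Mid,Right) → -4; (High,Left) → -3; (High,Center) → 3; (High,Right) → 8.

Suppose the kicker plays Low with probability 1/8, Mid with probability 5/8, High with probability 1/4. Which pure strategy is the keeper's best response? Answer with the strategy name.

Right

If the keeper plays Left, the kicker's expected payoff is (1/8)·9 + (5/8)·6 + (1/4)·(-3) = 33/8.
If the keeper plays Center, the kicker's expected payoff is (1/8)·3 + (5/8)·11 + (1/4)·3 = 8.
If the keeper plays Right, the kicker's expected payoff is (1/8)·5 + (5/8)·(-4) + (1/4)·8 = 1/8.
The keeper minimizes the kicker's payoff; the smallest is 1/8, so the best response is Right.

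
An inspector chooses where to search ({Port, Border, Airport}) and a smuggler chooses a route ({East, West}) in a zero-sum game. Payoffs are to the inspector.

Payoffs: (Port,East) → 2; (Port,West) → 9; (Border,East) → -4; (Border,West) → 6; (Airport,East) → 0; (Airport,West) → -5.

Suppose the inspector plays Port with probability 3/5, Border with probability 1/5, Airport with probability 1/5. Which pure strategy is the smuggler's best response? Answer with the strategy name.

East

If the smuggler plays East, the inspector's expected payoff is (3/5)·2 + (1/5)·(-4) + (1/5)·0 = 2/5.
If the smuggler plays West, the inspector's expected payoff is (3/5)·9 + (1/5)·6 + (1/5)·(-5) = 28/5.
The smuggler minimizes the inspector's payoff; the smallest is 2/5, so the best response is East.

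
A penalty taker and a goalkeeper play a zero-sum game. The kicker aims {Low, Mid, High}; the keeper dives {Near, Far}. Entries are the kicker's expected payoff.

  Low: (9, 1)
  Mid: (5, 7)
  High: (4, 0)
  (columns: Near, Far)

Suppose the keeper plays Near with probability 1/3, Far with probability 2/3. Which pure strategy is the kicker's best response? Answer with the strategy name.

Mid

Expected payoff of Low: (1/3)·9 + (2/3)·1 = 11/3.
Expected payoff of Mid: (1/3)·5 + (2/3)·7 = 19/3.
Expected payoff of High: (1/3)·4 + (2/3)·0 = 4/3.
The largest is 19/3, so the kicker's best response is Mid.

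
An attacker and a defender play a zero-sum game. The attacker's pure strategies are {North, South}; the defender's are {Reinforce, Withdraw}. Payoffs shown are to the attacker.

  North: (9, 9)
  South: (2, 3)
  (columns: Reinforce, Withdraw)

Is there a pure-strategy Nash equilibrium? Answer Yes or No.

Row minima: North → 9, South → 2; maximin = 9.
Column maxima: Reinforce → 9, Withdraw → 9; minimax = 9.
maximin = minimax = 9, so a saddle point exists.

Yes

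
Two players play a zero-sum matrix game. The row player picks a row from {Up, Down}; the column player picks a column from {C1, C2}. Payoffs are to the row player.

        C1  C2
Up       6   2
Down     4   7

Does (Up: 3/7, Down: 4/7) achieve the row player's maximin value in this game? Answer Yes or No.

Against C1 this mix gives (3/7)·6 + (4/7)·4 = 34/7.
Against C2 this mix gives (3/7)·2 + (4/7)·7 = 34/7.
All of the column player's active replies (C1, C2) yield 34/7, and no column does worse for the row player. The mix makes the column player indifferent and guarantees 34/7, so it is optimal.

Yes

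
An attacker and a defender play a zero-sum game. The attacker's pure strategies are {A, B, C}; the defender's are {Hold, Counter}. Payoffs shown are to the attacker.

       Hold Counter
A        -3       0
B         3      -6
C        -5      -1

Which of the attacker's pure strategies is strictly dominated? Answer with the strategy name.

A gives a strictly higher payoff than C against every column: -3 > -5, 0 > -1.
So C is strictly dominated and the attacker never plays it.

C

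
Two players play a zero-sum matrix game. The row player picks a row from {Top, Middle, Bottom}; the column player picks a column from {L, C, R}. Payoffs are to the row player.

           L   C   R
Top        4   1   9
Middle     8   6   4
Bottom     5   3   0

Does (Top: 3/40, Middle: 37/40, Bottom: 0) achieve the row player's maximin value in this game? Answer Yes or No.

Against L this mix gives (3/40)·4 + (37/40)·8 = 77/10.
Against C this mix gives (3/40)·1 + (37/40)·6 = 45/8.
Against R this mix gives (3/40)·9 + (37/40)·4 = 35/8.
The column player will play R, holding the row player to 35/8. Shifting weight toward the row that does better against R would raise this floor (the equalizing mix achieves 5 against both R and C), so the proposed strategy is not optimal.

No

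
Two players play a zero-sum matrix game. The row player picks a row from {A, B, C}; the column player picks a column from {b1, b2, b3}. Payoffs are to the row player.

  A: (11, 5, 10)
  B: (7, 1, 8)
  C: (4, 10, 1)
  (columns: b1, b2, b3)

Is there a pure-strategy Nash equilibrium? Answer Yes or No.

No

Row minima: A → 5, B → 1, C → 1; maximin = 5.
Column maxima: b1 → 11, b2 → 10, b3 → 10; minimax = 10.
5 ≠ 10, so no pure-strategy equilibrium exists.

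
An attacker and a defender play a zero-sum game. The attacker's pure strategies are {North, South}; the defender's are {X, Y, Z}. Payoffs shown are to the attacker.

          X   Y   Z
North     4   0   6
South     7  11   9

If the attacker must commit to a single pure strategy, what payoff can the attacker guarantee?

7

Row minima: North → 0, South → 7.
The best of these is 7.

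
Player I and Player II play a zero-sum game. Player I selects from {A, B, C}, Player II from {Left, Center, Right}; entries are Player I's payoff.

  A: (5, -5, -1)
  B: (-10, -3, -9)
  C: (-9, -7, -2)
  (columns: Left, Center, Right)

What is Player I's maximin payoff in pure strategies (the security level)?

-5

Row minima: A → -5, B → -10, C → -9.
The best of these is -5.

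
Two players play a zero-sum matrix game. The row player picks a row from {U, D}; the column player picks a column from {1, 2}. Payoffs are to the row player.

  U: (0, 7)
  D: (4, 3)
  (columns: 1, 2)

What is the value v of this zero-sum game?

Row minima: U → 0, D → 3; maximin = 3.
Column maxima: 1 → 4, 2 → 7; minimax = 4.
3 ≠ 4, so there is no saddle point; optimal play is mixed.
Let the row player play U with probability p. Expected payoff against 1: 0p + 4(1−p) = −4p + 4; against 2: 7p + 3(1−p) = 4p + 3.
Setting these equal: −4p + 4 = 4p + 3 ⇒ −8p = -1 ⇒ p = 1/8, and the value is (-4)·(1/8) + 4 = 7/2.
For the column player: with q = P(1), equating U's and D's payoffs gives −7q + 7 = q + 3 ⇒ q = 1/2.

7/2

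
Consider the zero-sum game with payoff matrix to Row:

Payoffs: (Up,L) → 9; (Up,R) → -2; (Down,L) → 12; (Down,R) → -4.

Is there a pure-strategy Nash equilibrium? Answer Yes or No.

Row minima: Up → -2, Down → -4; maximin = -2.
Column maxima: L → 12, R → -2; minimax = -2.
maximin = minimax = -2, so a saddle point exists.

Yes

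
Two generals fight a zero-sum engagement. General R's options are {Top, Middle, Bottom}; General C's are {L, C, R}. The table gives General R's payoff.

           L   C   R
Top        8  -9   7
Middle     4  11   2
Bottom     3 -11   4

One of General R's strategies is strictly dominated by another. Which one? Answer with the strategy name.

Bottom

Top gives a strictly higher payoff than Bottom against every column: 8 > 3, -9 > -11, 7 > 4.
So Bottom is strictly dominated and General R never plays it.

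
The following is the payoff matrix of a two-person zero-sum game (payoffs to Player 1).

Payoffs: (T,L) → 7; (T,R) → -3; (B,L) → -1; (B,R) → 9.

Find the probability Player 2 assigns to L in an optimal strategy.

Row minima: T → -3, B → -1; maximin = -1.
Column maxima: L → 7, R → 9; minimax = 7.
-1 ≠ 7, so there is no saddle point; optimal play is mixed.
Let Player 1 play T with probability p. Expected payoff against L: 7p + (-1)(1−p) = 8p − 1; against R: (-3)p + 9(1−p) = −12p + 9.
Setting these equal: 8p − 1 = −12p + 9 ⇒ 20p = 10 ⇒ p = 1/2, and the value is (8)·(1/2) − 1 = 3.
For Player 2: with q = P(L), equating T's and B's payoffs gives 10q − 3 = −10q + 9 ⇒ q = 3/5.

3/5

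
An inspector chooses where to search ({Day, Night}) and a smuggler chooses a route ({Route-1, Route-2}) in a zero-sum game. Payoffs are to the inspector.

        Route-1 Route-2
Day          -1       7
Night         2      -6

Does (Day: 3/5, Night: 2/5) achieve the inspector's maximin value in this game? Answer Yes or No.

Against Route-1 this mix gives (3/5)·(-1) + (2/5)·2 = 1/5.
Against Route-2 this mix gives (3/5)·7 + (2/5)·(-6) = 9/5.
The smuggler will play Route-1, holding the inspector to 1/5. Shifting weight toward the row that does better against Route-1 would raise this floor (the equalizing mix achieves 1/2 against both Route-1 and Route-2), so the proposed strategy is not optimal.

No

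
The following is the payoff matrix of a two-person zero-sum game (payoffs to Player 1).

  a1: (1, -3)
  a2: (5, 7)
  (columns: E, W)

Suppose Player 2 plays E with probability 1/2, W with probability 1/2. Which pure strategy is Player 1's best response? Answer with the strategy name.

a2

Expected payoff of a1: (1/2)·1 + (1/2)·(-3) = -1.
Expected payoff of a2: (1/2)·5 + (1/2)·7 = 6.
The largest is 6, so Player 1's best response is a2.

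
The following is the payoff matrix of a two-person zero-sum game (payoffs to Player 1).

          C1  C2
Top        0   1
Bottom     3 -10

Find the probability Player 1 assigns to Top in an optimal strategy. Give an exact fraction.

Row minima: Top → 0, Bottom → -10; maximin = 0.
Column maxima: C1 → 3, C2 → 1; minimax = 1.
0 ≠ 1, so there is no saddle point; optimal play is mixed.
Let Player 1 play Top with probability p. Expected payoff against C1: 0p + 3(1−p) = −3p + 3; against C2: 1p + (-10)(1−p) = 11p − 10.
Setting these equal: −3p + 3 = 11p − 10 ⇒ −14p = -13 ⇒ p = 13/14, and the value is (-3)·(13/14) + 3 = 3/14.
For Player 2: with q = P(C1), equating Top's and Bottom's payoffs gives −q + 1 = 13q − 10 ⇒ q = 11/14.

13/14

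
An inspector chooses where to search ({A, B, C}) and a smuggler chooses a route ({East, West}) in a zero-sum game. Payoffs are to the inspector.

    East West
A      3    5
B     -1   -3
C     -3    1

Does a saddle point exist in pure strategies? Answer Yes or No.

Row minima: A → 3, B → -3, C → -3; maximin = 3.
Column maxima: East → 3, West → 5; minimax = 3.
maximin = minimax = 3, so a saddle point exists.

Yes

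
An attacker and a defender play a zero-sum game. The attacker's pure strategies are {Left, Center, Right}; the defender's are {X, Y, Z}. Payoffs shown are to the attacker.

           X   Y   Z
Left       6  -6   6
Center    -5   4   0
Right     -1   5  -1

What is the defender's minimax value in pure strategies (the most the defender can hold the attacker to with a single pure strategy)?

Column maxima: X → 6, Y → 5, Z → 6.
The smallest of these is 5.

5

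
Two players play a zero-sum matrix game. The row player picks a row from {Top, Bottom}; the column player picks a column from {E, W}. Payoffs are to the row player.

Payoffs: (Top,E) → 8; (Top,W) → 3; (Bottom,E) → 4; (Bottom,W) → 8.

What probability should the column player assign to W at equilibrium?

Row minima: Top → 3, Bottom → 4; maximin = 4.
Column maxima: E → 8, W → 8; minimax = 8.
4 ≠ 8, so there is no saddle point; optimal play is mixed.
Let the row player play Top with probability p. Expected payoff against E: 8p + 4(1−p) = 4p + 4; against W: 3p + 8(1−p) = −5p + 8.
Setting these equal: 4p + 4 = −5p + 8 ⇒ 9p = 4 ⇒ p = 4/9, and the value is (4)·(4/9) + 4 = 52/9.
For the column player: with q = P(E), equating Top's and Bottom's payoffs gives 5q + 3 = −4q + 8 ⇒ q = 5/9.

4/9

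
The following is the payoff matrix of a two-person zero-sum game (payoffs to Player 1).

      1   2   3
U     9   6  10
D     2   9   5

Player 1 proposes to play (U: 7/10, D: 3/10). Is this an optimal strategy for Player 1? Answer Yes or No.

Yes

Against 1 this mix gives (7/10)·9 + (3/10)·2 = 69/10.
Against 2 this mix gives (7/10)·6 + (3/10)·9 = 69/10.
Against 3 this mix gives (7/10)·10 + (3/10)·5 = 17/2.
All of Player 2's active replies (1, 2) yield 69/10, and no column does worse for Player 1. The mix makes Player 2 indifferent and guarantees 69/10, so it is optimal.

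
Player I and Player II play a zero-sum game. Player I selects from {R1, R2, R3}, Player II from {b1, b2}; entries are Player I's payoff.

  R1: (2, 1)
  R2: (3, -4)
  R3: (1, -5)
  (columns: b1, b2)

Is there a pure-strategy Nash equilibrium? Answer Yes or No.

Yes

Row minima: R1 → 1, R2 → -4, R3 → -5; maximin = 1.
Column maxima: b1 → 3, b2 → 1; minimax = 1.
maximin = minimax = 1, so a saddle point exists.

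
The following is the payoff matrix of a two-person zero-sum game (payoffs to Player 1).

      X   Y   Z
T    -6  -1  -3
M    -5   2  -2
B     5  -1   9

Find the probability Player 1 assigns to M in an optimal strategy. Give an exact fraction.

Row minima: T → -6, M → -5, B → -1; maximin = -1.
Column maxima: X → 5, Y → 2, Z → 9; minimax = 2.
-1 ≠ 2, so there is no saddle point; optimal play is mixed.
T is strictly dominated by M, so Player 1 never plays it.
Z is strictly dominated by X (it gives Player 1 strictly more in every row), so Player 2 never plays it.
On the remaining 2×2 (M, B vs X, Y):
Let Player 1 play M with probability p. Expected payoff against X: (-5)p + 5(1−p) = −10p + 5; against Y: 2p + (-1)(1−p) = 3p − 1.
Setting these equal: −10p + 5 = 3p − 1 ⇒ −13p = -6 ⇒ p = 6/13, and the value is (-10)·(6/13) + 5 = 5/13.
For Player 2: with q = P(X), equating M's and B's payoffs gives −7q + 2 = 6q − 1 ⇒ q = 3/13.

6/13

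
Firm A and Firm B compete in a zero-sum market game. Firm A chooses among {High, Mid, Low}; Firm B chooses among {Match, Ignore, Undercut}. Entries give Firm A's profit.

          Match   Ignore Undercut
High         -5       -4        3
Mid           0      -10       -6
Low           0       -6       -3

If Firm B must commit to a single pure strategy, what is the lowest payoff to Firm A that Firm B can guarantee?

Column maxima: Match → 0, Ignore → -4, Undercut → 3.
The smallest of these is -4.

-4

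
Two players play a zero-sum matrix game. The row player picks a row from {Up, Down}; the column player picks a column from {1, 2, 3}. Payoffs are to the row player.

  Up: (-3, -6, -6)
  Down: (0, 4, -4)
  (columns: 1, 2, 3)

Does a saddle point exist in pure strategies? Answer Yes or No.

Row minima: Up → -6, Down → -4; maximin = -4.
Column maxima: 1 → 0, 2 → 4, 3 → -4; minimax = -4.
maximin = minimax = -4, so a saddle point exists.

Yes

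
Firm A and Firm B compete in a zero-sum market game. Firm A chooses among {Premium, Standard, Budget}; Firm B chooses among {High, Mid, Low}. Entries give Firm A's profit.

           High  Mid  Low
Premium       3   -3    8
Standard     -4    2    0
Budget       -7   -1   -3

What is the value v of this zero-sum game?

Row minima: Premium → -3, Standard → -4, Budget → -7; maximin = -3.
Column maxima: High → 3, Mid → 2, Low → 8; minimax = 2.
-3 ≠ 2, so there is no saddle point; optimal play is mixed.
Budget is strictly dominated by Standard, so Firm A never plays it.
Low is strictly dominated by High (it gives Firm A strictly more in every row), so Firm B never plays it.
On the remaining 2×2 (Premium, Standard vs High, Mid):
Let Firm A play Premium with probability p. Expected payoff against High: 3p + (-4)(1−p) = 7p − 4; against Mid: (-3)p + 2(1−p) = −5p + 2.
Setting these equal: 7p − 4 = −5p + 2 ⇒ 12p = 6 ⇒ p = 1/2, and the value is (7)·(1/2) − 4 = -1/2.
For Firm B: with q = P(High), equating Premium's and Standard's payoffs gives 6q − 3 = −6q + 2 ⇒ q = 5/12.

-1/2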